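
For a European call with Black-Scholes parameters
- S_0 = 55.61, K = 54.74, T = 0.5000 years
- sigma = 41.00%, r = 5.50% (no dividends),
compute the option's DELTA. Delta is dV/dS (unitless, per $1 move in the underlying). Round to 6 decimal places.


Answer: Delta = 0.615698

Derivation:
d1 = 0.2942024263; d2 = 0.0042886460
phi(d1) = 0.3820453092; exp(-qT) = 1.0000000000; exp(-rT) = 0.9728746826
N(d1) = 0.6156983866
Delta = exp(-qT) * N(d1) = 1.0000000000 * 0.6156983866 = 0.615698


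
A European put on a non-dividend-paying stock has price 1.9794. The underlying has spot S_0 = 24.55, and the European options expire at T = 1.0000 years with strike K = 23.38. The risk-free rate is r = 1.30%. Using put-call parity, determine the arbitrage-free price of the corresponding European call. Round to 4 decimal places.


Put-call parity: C - P = S_0 * exp(-qT) - K * exp(-rT).
S_0 * exp(-qT) = 24.5500 * 1.00000000 = 24.55000000
K * exp(-rT) = 23.3800 * 0.98708414 = 23.07802708
C = P + S*exp(-qT) - K*exp(-rT)
C = 1.9794 + 24.55000000 - 23.07802708 = 3.4514

Answer: Call price = 3.4514


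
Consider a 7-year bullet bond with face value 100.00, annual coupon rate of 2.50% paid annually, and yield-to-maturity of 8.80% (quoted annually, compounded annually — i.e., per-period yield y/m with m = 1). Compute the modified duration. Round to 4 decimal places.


Coupon per period c = face * coupon_rate / m = 2.500000
Periods per year m = 1; per-period yield y/m = 0.088000
Number of cashflows N = 7
Cashflows (t years, CF_t, discount factor 1/(1+y/m)^(m*t), PV):
  t = 1.0000: CF_t = 2.500000, DF = 0.919118, PV = 2.297794
  t = 2.0000: CF_t = 2.500000, DF = 0.844777, PV = 2.111943
  t = 3.0000: CF_t = 2.500000, DF = 0.776450, PV = 1.941124
  t = 4.0000: CF_t = 2.500000, DF = 0.713649, PV = 1.784122
  t = 5.0000: CF_t = 2.500000, DF = 0.655927, PV = 1.639818
  t = 6.0000: CF_t = 2.500000, DF = 0.602874, PV = 1.507185
  t = 7.0000: CF_t = 102.500000, DF = 0.554112, PV = 56.796503
Price P = sum_t PV_t = 68.078489
First compute Macaulay numerator sum_t t * PV_t:
  t * PV_t at t = 1.0000: 2.297794
  t * PV_t at t = 2.0000: 4.223886
  t * PV_t at t = 3.0000: 5.823373
  t * PV_t at t = 4.0000: 7.136486
  t * PV_t at t = 5.0000: 8.199088
  t * PV_t at t = 6.0000: 9.043112
  t * PV_t at t = 7.0000: 397.575522
Macaulay duration D = 434.299260 / 68.078489 = 6.379390
Modified duration = D / (1 + y/m) = 6.379390 / (1 + 0.088000) = 5.863410

Answer: Modified duration = 5.8634


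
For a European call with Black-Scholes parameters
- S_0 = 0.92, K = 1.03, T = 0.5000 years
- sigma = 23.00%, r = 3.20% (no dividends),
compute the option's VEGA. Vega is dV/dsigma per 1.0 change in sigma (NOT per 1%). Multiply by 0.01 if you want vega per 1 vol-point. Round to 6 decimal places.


d1 = -0.5147455212; d2 = -0.6773800809
phi(d1) = 0.3494411870; exp(-qT) = 1.0000000000; exp(-rT) = 0.9841273201
Vega = S * exp(-qT) * phi(d1) * sqrt(T) = 0.9200 * 1.0000000000 * 0.3494411870 * 0.7071067812 = 0.227325

Answer: Vega = 0.227325


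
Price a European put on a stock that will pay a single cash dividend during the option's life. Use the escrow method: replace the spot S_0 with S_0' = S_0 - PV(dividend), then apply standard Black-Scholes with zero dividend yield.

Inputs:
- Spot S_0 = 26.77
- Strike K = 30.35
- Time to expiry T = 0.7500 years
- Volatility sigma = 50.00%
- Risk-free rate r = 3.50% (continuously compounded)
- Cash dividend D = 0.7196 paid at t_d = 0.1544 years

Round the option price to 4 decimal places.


Answer: Price = 6.7194

Derivation:
PV(D) = D * exp(-r * t_d) = 0.7196 * 0.99461058 = 0.71572177
S_0' = S_0 - PV(D) = 26.7700 - 0.71572177 = 26.05427823
d1 = (ln(S_0'/K) + (r + sigma^2/2)*T) / (sigma*sqrt(T)) = -0.07532003
d2 = d1 - sigma*sqrt(T) = -0.50833274
exp(-rT) = 0.97409154
N(-d1) = 0.53001996; N(-d2) = 0.69438999
P = K * exp(-rT) * N(-d2) - S_0' * N(-d1) = 30.3500 * 0.97409154 * 0.69438999 - 26.05427823 * 0.53001996 = 6.7194


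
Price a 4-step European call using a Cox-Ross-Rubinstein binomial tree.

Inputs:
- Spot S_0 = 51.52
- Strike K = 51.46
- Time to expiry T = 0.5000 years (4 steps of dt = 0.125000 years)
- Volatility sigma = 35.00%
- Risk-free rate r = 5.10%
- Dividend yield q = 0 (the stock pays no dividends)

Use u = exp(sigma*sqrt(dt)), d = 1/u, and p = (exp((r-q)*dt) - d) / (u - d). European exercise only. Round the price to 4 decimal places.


Answer: Price = V(0,0) = 5.4225

Derivation:
dt = T/N = 0.125000
u = exp(sigma*sqrt(dt)) = 1.131726; d = 1/u = 0.883606
p = (exp((r-q)*dt) - d) / (u - d) = 0.494879
Discount per step: exp(-r*dt) = 0.993645
Stock lattice S(k, i) with i counting down-moves:
  k=0: S(0,0) = 51.5200
  k=1: S(1,0) = 58.3065; S(1,1) = 45.5234
  k=2: S(2,0) = 65.9870; S(2,1) = 51.5200; S(2,2) = 40.2248
  k=3: S(3,0) = 74.6792; S(3,1) = 58.3065; S(3,2) = 45.5234; S(3,3) = 35.5429
  k=4: S(4,0) = 84.5163; S(4,1) = 65.9870; S(4,2) = 51.5200; S(4,3) = 40.2248; S(4,4) = 31.4059
Terminal payoffs V(N, i) = max(S_T - K, 0):
  V(4,0) = 33.056335; V(4,1) = 14.526980; V(4,2) = 0.060000; V(4,3) = 0.000000; V(4,4) = 0.000000
Backward induction: V(k, i) = exp(-r*dt) * [p * V(k+1, i) + (1-p) * V(k+1, i+1)].
  V(3,0) = exp(-r*dt) * [p*33.056335 + (1-p)*14.526980] = 23.546179
  V(3,1) = exp(-r*dt) * [p*14.526980 + (1-p)*0.060000] = 7.173525
  V(3,2) = exp(-r*dt) * [p*0.060000 + (1-p)*0.000000] = 0.029504
  V(3,3) = exp(-r*dt) * [p*0.000000 + (1-p)*0.000000] = 0.000000
  V(2,0) = exp(-r*dt) * [p*23.546179 + (1-p)*7.173525] = 15.178930
  V(2,1) = exp(-r*dt) * [p*7.173525 + (1-p)*0.029504] = 3.542275
  V(2,2) = exp(-r*dt) * [p*0.029504 + (1-p)*0.000000] = 0.014508
  V(1,0) = exp(-r*dt) * [p*15.178930 + (1-p)*3.542275] = 9.241904
  V(1,1) = exp(-r*dt) * [p*3.542275 + (1-p)*0.014508] = 1.749139
  V(0,0) = exp(-r*dt) * [p*9.241904 + (1-p)*1.749139] = 5.422471


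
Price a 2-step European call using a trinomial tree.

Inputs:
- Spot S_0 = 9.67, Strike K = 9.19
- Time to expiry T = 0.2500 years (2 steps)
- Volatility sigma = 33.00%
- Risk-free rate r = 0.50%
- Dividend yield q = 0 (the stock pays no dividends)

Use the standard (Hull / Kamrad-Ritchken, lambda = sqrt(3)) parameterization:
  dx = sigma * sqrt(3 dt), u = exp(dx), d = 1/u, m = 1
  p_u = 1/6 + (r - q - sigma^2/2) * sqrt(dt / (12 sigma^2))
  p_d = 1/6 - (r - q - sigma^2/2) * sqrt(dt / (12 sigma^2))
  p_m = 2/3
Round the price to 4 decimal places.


Answer: Price = V(0,0) = 0.8940

Derivation:
dt = T/N = 0.125000; dx = sigma*sqrt(3*dt) = 0.202083
u = exp(dx) = 1.223949; d = 1/u = 0.817027
p_u = 0.151373, p_m = 0.666667, p_d = 0.181961
Discount per step: exp(-r*dt) = 0.999375
Stock lattice S(k, j) with j the centered position index:
  k=0: S(0,+0) = 9.6700
  k=1: S(1,-1) = 7.9007; S(1,+0) = 9.6700; S(1,+1) = 11.8356
  k=2: S(2,-2) = 6.4550; S(2,-1) = 7.9007; S(2,+0) = 9.6700; S(2,+1) = 11.8356; S(2,+2) = 14.4862
Terminal payoffs V(N, j) = max(S_T - K, 0):
  V(2,-2) = 0.000000; V(2,-1) = 0.000000; V(2,+0) = 0.480000; V(2,+1) = 2.645591; V(2,+2) = 5.296166
Backward induction: V(k, j) = exp(-r*dt) * [p_u * V(k+1, j+1) + p_m * V(k+1, j) + p_d * V(k+1, j-1)]
  V(1,-1) = exp(-r*dt) * [p_u*0.480000 + p_m*0.000000 + p_d*0.000000] = 0.072614
  V(1,+0) = exp(-r*dt) * [p_u*2.645591 + p_m*0.480000 + p_d*0.000000] = 0.720020
  V(1,+1) = exp(-r*dt) * [p_u*5.296166 + p_m*2.645591 + p_d*0.480000] = 2.651107
  V(0,+0) = exp(-r*dt) * [p_u*2.651107 + p_m*0.720020 + p_d*0.072614] = 0.893973


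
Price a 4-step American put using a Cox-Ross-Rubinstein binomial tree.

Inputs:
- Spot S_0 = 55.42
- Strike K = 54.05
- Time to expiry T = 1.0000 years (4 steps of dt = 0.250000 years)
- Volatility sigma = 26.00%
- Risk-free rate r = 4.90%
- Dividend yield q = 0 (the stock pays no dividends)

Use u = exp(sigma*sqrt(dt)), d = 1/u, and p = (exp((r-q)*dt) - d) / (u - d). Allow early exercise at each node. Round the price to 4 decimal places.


dt = T/N = 0.250000
u = exp(sigma*sqrt(dt)) = 1.138828; d = 1/u = 0.878095
p = (exp((r-q)*dt) - d) / (u - d) = 0.514818
Discount per step: exp(-r*dt) = 0.987825
Stock lattice S(k, i) with i counting down-moves:
  k=0: S(0,0) = 55.4200
  k=1: S(1,0) = 63.1139; S(1,1) = 48.6640
  k=2: S(2,0) = 71.8759; S(2,1) = 55.4200; S(2,2) = 42.7317
  k=3: S(3,0) = 81.8543; S(3,1) = 63.1139; S(3,2) = 48.6640; S(3,3) = 37.5225
  k=4: S(4,0) = 93.2180; S(4,1) = 71.8759; S(4,2) = 55.4200; S(4,3) = 42.7317; S(4,4) = 32.9483
Terminal payoffs V(N, i) = max(K - S_T, 0):
  V(4,0) = 0.000000; V(4,1) = 0.000000; V(4,2) = 0.000000; V(4,3) = 11.318321; V(4,4) = 21.101671
Backward induction: V(k, i) = exp(-r*dt) * [p * V(k+1, i) + (1-p) * V(k+1, i+1)]; then take max(V_cont, immediate exercise) for American.
  V(3,0) = exp(-r*dt) * [p*0.000000 + (1-p)*0.000000] = 0.000000; exercise = 0.000000; V(3,0) = max -> 0.000000
  V(3,1) = exp(-r*dt) * [p*0.000000 + (1-p)*0.000000] = 0.000000; exercise = 0.000000; V(3,1) = max -> 0.000000
  V(3,2) = exp(-r*dt) * [p*0.000000 + (1-p)*11.318321] = 5.424591; exercise = 5.385951; V(3,2) = max -> 5.424591
  V(3,3) = exp(-r*dt) * [p*11.318321 + (1-p)*21.101671] = 15.869434; exercise = 16.527508; V(3,3) = max -> 16.527508
  V(2,0) = exp(-r*dt) * [p*0.000000 + (1-p)*0.000000] = 0.000000; exercise = 0.000000; V(2,0) = max -> 0.000000
  V(2,1) = exp(-r*dt) * [p*0.000000 + (1-p)*5.424591] = 2.599872; exercise = 0.000000; V(2,1) = max -> 2.599872
  V(2,2) = exp(-r*dt) * [p*5.424591 + (1-p)*16.527508] = 10.679898; exercise = 11.318321; V(2,2) = max -> 11.318321
  V(1,0) = exp(-r*dt) * [p*0.000000 + (1-p)*2.599872] = 1.246054; exercise = 0.000000; V(1,0) = max -> 1.246054
  V(1,1) = exp(-r*dt) * [p*2.599872 + (1-p)*11.318321] = 6.746754; exercise = 5.385951; V(1,1) = max -> 6.746754
  V(0,0) = exp(-r*dt) * [p*1.246054 + (1-p)*6.746754] = 3.867232; exercise = 0.000000; V(0,0) = max -> 3.867232

Answer: Price = V(0,0) = 3.8672


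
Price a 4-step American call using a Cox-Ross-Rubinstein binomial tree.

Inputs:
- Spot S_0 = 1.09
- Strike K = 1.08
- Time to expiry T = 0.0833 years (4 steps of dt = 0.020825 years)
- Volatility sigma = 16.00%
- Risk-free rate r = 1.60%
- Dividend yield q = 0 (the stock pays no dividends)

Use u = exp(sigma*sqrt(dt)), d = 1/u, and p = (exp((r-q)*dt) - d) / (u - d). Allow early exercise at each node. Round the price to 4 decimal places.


dt = T/N = 0.020825
u = exp(sigma*sqrt(dt)) = 1.023358; d = 1/u = 0.977175
p = (exp((r-q)*dt) - d) / (u - d) = 0.501444
Discount per step: exp(-r*dt) = 0.999667
Stock lattice S(k, i) with i counting down-moves:
  k=0: S(0,0) = 1.0900
  k=1: S(1,0) = 1.1155; S(1,1) = 1.0651
  k=2: S(2,0) = 1.1415; S(2,1) = 1.0900; S(2,2) = 1.0408
  k=3: S(3,0) = 1.1682; S(3,1) = 1.1155; S(3,2) = 1.0651; S(3,3) = 1.0171
  k=4: S(4,0) = 1.1955; S(4,1) = 1.1415; S(4,2) = 1.0900; S(4,3) = 1.0408; S(4,4) = 0.9938
Terminal payoffs V(N, i) = max(S_T - K, 0):
  V(4,0) = 0.115465; V(4,1) = 0.061515; V(4,2) = 0.010000; V(4,3) = 0.000000; V(4,4) = 0.000000
Backward induction: V(k, i) = exp(-r*dt) * [p * V(k+1, i) + (1-p) * V(k+1, i+1)]; then take max(V_cont, immediate exercise) for American.
  V(3,0) = exp(-r*dt) * [p*0.115465 + (1-p)*0.061515] = 0.088538; exercise = 0.088179; V(3,0) = max -> 0.088538
  V(3,1) = exp(-r*dt) * [p*0.061515 + (1-p)*0.010000] = 0.035820; exercise = 0.035460; V(3,1) = max -> 0.035820
  V(3,2) = exp(-r*dt) * [p*0.010000 + (1-p)*0.000000] = 0.005013; exercise = 0.000000; V(3,2) = max -> 0.005013
  V(3,3) = exp(-r*dt) * [p*0.000000 + (1-p)*0.000000] = 0.000000; exercise = 0.000000; V(3,3) = max -> 0.000000
  V(2,0) = exp(-r*dt) * [p*0.088538 + (1-p)*0.035820] = 0.062235; exercise = 0.061515; V(2,0) = max -> 0.062235
  V(2,1) = exp(-r*dt) * [p*0.035820 + (1-p)*0.005013] = 0.020454; exercise = 0.010000; V(2,1) = max -> 0.020454
  V(2,2) = exp(-r*dt) * [p*0.005013 + (1-p)*0.000000] = 0.002513; exercise = 0.000000; V(2,2) = max -> 0.002513
  V(1,0) = exp(-r*dt) * [p*0.062235 + (1-p)*0.020454] = 0.041391; exercise = 0.035460; V(1,0) = max -> 0.041391
  V(1,1) = exp(-r*dt) * [p*0.020454 + (1-p)*0.002513] = 0.011505; exercise = 0.000000; V(1,1) = max -> 0.011505
  V(0,0) = exp(-r*dt) * [p*0.041391 + (1-p)*0.011505] = 0.026483; exercise = 0.010000; V(0,0) = max -> 0.026483

Answer: Price = V(0,0) = 0.0265


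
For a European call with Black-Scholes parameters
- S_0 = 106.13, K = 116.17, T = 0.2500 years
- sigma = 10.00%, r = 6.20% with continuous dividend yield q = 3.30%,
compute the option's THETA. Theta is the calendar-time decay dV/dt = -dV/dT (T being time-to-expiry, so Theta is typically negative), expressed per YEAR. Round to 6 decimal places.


Answer: Theta = -1.246284

Derivation:
d1 = -1.6377975550; d2 = -1.6877975550
phi(d1) = 0.1043370297; exp(-qT) = 0.9917839379; exp(-rT) = 0.9846195068
Theta = -S*exp(-qT)*phi(d1)*sigma/(2*sqrt(T)) - r*K*exp(-rT)*N(d2) + q*S*exp(-qT)*N(d1)
N(d1) = 0.0507319659; N(d2) = 0.0457250486; sqrt(T) = 0.5000000000
Term 1 = -106.1300 * 0.9917839379 * 0.1043370297 * 0.1000 / (2 * 0.5000000000) = -1.0982310132
Term 2 = -0.0620 * 116.1700 * 0.9846195068 * 0.0457250486 = -0.3242711339
Term 3 = 0.0330 * 106.1300 * 0.9917839379 * 0.0507319659 = 0.1762182429
Theta = -1.0982310132 + (-0.3242711339) + (0.1762182429) = -1.246284


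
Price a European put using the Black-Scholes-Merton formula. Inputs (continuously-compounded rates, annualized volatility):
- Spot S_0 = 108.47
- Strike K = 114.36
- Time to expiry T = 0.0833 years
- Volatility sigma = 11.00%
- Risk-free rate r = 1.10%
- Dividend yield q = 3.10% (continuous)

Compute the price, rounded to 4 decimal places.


Answer: Price = 6.1268

Derivation:
d1 = (ln(S/K) + (r - q + 0.5*sigma^2) * T) / (sigma * sqrt(T)) = -1.70215172
d2 = d1 - sigma * sqrt(T) = -1.73389964
exp(-rT) = 0.99908412; exp(-qT) = 0.99742103
P = K * exp(-rT) * N(-d2) - S_0 * exp(-qT) * N(-d1)
N(-d1) = 0.95563654; N(-d2) = 0.95853205
P = 114.3600 * 0.99908412 * 0.95853205 - 108.4700 * 0.99742103 * 0.95563654 = 6.1268


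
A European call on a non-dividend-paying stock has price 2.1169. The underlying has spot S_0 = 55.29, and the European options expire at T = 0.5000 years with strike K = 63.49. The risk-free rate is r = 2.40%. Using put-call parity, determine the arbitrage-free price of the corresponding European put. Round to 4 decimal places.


Answer: Put price = 9.5596

Derivation:
Put-call parity: C - P = S_0 * exp(-qT) - K * exp(-rT).
S_0 * exp(-qT) = 55.2900 * 1.00000000 = 55.29000000
K * exp(-rT) = 63.4900 * 0.98807171 = 62.73267305
P = C - S*exp(-qT) + K*exp(-rT)
P = 2.1169 - 55.29000000 + 62.73267305 = 9.5596


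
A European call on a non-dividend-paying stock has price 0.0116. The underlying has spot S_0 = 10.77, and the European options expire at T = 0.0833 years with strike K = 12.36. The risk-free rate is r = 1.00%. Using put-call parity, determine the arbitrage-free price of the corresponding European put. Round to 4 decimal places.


Put-call parity: C - P = S_0 * exp(-qT) - K * exp(-rT).
S_0 * exp(-qT) = 10.7700 * 1.00000000 = 10.77000000
K * exp(-rT) = 12.3600 * 0.99916735 = 12.34970841
P = C - S*exp(-qT) + K*exp(-rT)
P = 0.0116 - 10.77000000 + 12.34970841 = 1.5913

Answer: Put price = 1.5913


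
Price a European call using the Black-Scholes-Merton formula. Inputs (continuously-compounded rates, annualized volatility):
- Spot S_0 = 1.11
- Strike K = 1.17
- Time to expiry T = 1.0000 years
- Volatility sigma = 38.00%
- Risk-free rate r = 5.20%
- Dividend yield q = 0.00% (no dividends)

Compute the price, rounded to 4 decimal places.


Answer: Price = 0.1670

Derivation:
d1 = (ln(S/K) + (r - q + 0.5*sigma^2) * T) / (sigma * sqrt(T)) = 0.18830596
d2 = d1 - sigma * sqrt(T) = -0.19169404
exp(-rT) = 0.94932887; exp(-qT) = 1.00000000
C = S_0 * exp(-qT) * N(d1) - K * exp(-rT) * N(d2)
N(d1) = 0.57468160; N(d2) = 0.42399094
C = 1.1100 * 1.00000000 * 0.57468160 - 1.1700 * 0.94932887 * 0.42399094 = 0.1670


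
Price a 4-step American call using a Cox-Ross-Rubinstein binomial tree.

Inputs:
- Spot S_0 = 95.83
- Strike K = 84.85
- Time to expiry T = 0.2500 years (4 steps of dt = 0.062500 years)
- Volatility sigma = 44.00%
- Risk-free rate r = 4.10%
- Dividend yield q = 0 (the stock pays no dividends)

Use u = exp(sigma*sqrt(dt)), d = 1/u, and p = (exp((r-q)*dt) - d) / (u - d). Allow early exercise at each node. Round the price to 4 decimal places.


dt = T/N = 0.062500
u = exp(sigma*sqrt(dt)) = 1.116278; d = 1/u = 0.895834
p = (exp((r-q)*dt) - d) / (u - d) = 0.484167
Discount per step: exp(-r*dt) = 0.997441
Stock lattice S(k, i) with i counting down-moves:
  k=0: S(0,0) = 95.8300
  k=1: S(1,0) = 106.9729; S(1,1) = 85.8478
  k=2: S(2,0) = 119.4115; S(2,1) = 95.8300; S(2,2) = 76.9054
  k=3: S(3,0) = 133.2965; S(3,1) = 106.9729; S(3,2) = 85.8478; S(3,3) = 68.8945
  k=4: S(4,0) = 148.7959; S(4,1) = 119.4115; S(4,2) = 95.8300; S(4,3) = 76.9054; S(4,4) = 61.7180
Terminal payoffs V(N, i) = max(S_T - K, 0):
  V(4,0) = 63.945933; V(4,1) = 34.561533; V(4,2) = 10.980000; V(4,3) = 0.000000; V(4,4) = 0.000000
Backward induction: V(k, i) = exp(-r*dt) * [p * V(k+1, i) + (1-p) * V(k+1, i+1)]; then take max(V_cont, immediate exercise) for American.
  V(3,0) = exp(-r*dt) * [p*63.945933 + (1-p)*34.561533] = 48.663626; exercise = 48.446476; V(3,0) = max -> 48.663626
  V(3,1) = exp(-r*dt) * [p*34.561533 + (1-p)*10.980000] = 22.340077; exercise = 22.122927; V(3,1) = max -> 22.340077
  V(3,2) = exp(-r*dt) * [p*10.980000 + (1-p)*0.000000] = 5.302547; exercise = 0.997785; V(3,2) = max -> 5.302547
  V(3,3) = exp(-r*dt) * [p*0.000000 + (1-p)*0.000000] = 0.000000; exercise = 0.000000; V(3,3) = max -> 0.000000
  V(2,0) = exp(-r*dt) * [p*48.663626 + (1-p)*22.340077] = 34.995277; exercise = 34.561533; V(2,0) = max -> 34.995277
  V(2,1) = exp(-r*dt) * [p*22.340077 + (1-p)*5.302547] = 13.516873; exercise = 10.980000; V(2,1) = max -> 13.516873
  V(2,2) = exp(-r*dt) * [p*5.302547 + (1-p)*0.000000] = 2.560747; exercise = 0.000000; V(2,2) = max -> 2.560747
  V(1,0) = exp(-r*dt) * [p*34.995277 + (1-p)*13.516873] = 23.854799; exercise = 22.122927; V(1,0) = max -> 23.854799
  V(1,1) = exp(-r*dt) * [p*13.516873 + (1-p)*2.560747] = 7.845211; exercise = 0.997785; V(1,1) = max -> 7.845211
  V(0,0) = exp(-r*dt) * [p*23.854799 + (1-p)*7.845211] = 15.556608; exercise = 10.980000; V(0,0) = max -> 15.556608

Answer: Price = V(0,0) = 15.5566


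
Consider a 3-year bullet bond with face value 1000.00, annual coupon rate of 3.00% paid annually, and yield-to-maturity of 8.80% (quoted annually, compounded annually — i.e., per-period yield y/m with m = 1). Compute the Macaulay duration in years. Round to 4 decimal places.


Answer: Macaulay duration = 2.9056 years

Derivation:
Coupon per period c = face * coupon_rate / m = 30.000000
Periods per year m = 1; per-period yield y/m = 0.088000
Number of cashflows N = 3
Cashflows (t years, CF_t, discount factor 1/(1+y/m)^(m*t), PV):
  t = 1.0000: CF_t = 30.000000, DF = 0.919118, PV = 27.573529
  t = 2.0000: CF_t = 30.000000, DF = 0.844777, PV = 25.343317
  t = 3.0000: CF_t = 1030.000000, DF = 0.776450, PV = 799.743168
Price P = sum_t PV_t = 852.660015
Macaulay numerator sum_t t * PV_t:
  t * PV_t at t = 1.0000: 27.573529
  t * PV_t at t = 2.0000: 50.686635
  t * PV_t at t = 3.0000: 2399.229504
Macaulay duration D = (sum_t t * PV_t) / P = 2477.489668 / 852.660015 = 2.905601


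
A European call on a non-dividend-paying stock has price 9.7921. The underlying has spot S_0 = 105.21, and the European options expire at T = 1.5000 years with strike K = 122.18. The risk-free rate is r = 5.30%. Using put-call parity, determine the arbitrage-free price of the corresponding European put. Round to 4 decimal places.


Put-call parity: C - P = S_0 * exp(-qT) - K * exp(-rT).
S_0 * exp(-qT) = 105.2100 * 1.00000000 = 105.21000000
K * exp(-rT) = 122.1800 * 0.92357802 = 112.84276248
P = C - S*exp(-qT) + K*exp(-rT)
P = 9.7921 - 105.21000000 + 112.84276248 = 17.4249

Answer: Put price = 17.4249


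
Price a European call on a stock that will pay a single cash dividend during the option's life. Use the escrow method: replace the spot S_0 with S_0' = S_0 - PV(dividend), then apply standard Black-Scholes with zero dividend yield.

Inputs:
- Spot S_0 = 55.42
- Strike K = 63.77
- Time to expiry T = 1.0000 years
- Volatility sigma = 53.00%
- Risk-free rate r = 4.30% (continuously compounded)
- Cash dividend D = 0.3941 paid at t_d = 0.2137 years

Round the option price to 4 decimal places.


PV(D) = D * exp(-r * t_d) = 0.3941 * 0.99085299 = 0.39049516
S_0' = S_0 - PV(D) = 55.4200 - 0.39049516 = 55.02950484
d1 = (ln(S_0'/K) + (r + sigma^2/2)*T) / (sigma*sqrt(T)) = 0.06799365
d2 = d1 - sigma*sqrt(T) = -0.46200635
exp(-rT) = 0.95791139
N(d1) = 0.52710465; N(d2) = 0.32203838
C = S_0' * N(d1) - K * exp(-rT) * N(d2) = 55.02950484 * 0.52710465 - 63.7700 * 0.95791139 * 0.32203838 = 9.3343

Answer: Price = 9.3343


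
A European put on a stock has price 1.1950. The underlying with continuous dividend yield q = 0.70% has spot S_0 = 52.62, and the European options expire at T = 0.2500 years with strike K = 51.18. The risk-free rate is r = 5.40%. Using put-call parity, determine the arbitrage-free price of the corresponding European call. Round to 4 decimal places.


Put-call parity: C - P = S_0 * exp(-qT) - K * exp(-rT).
S_0 * exp(-qT) = 52.6200 * 0.99825153 = 52.52799553
K * exp(-rT) = 51.1800 * 0.98659072 = 50.49371286
C = P + S*exp(-qT) - K*exp(-rT)
C = 1.1950 + 52.52799553 - 50.49371286 = 3.2293

Answer: Call price = 3.2293


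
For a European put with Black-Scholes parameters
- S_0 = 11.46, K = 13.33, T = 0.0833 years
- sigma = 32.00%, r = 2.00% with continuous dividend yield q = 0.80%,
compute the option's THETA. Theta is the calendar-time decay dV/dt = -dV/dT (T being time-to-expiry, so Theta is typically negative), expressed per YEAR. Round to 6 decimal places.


d1 = -1.5796200485; d2 = -1.6719776145
phi(d1) = 0.1145735525; exp(-qT) = 0.9993338220; exp(-rT) = 0.9983353870
Theta = -S*exp(-qT)*phi(d1)*sigma/(2*sqrt(T)) + r*K*exp(-rT)*N(-d2) - q*S*exp(-qT)*N(-d1)
N(-d1) = 0.9429030474; N(-d2) = 0.9527356318; sqrt(T) = 0.2886173938
Term 1 = -11.4600 * 0.9993338220 * 0.1145735525 * 0.3200 / (2 * 0.2886173938) = -0.7274063113
Term 2 = 0.0200 * 13.3300 * 0.9983353870 * 0.9527356318 = 0.2535765089
Term 3 = -0.0080 * 11.4600 * 0.9993338220 * 0.9429030474 = -0.0863877634
Theta = -0.7274063113 + (0.2535765089) + (-0.0863877634) = -0.560218

Answer: Theta = -0.560218


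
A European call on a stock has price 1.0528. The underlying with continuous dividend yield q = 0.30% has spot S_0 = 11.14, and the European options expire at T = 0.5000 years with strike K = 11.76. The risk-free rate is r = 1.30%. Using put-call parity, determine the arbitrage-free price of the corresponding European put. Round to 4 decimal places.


Put-call parity: C - P = S_0 * exp(-qT) - K * exp(-rT).
S_0 * exp(-qT) = 11.1400 * 0.99850112 = 11.12330253
K * exp(-rT) = 11.7600 * 0.99352108 = 11.68380789
P = C - S*exp(-qT) + K*exp(-rT)
P = 1.0528 - 11.12330253 + 11.68380789 = 1.6133

Answer: Put price = 1.6133


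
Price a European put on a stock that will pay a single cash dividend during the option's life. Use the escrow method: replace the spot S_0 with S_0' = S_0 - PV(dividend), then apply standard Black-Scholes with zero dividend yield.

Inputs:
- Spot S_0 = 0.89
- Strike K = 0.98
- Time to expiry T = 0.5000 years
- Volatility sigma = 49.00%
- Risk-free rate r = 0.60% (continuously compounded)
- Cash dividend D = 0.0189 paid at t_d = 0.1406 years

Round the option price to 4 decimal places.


Answer: Price = 0.1869

Derivation:
PV(D) = D * exp(-r * t_d) = 0.0189 * 0.99915676 = 0.01888406
S_0' = S_0 - PV(D) = 0.8900 - 0.01888406 = 0.87111594
d1 = (ln(S_0'/K) + (r + sigma^2/2)*T) / (sigma*sqrt(T)) = -0.15802392
d2 = d1 - sigma*sqrt(T) = -0.50450624
exp(-rT) = 0.99700450
N(-d1) = 0.56278103; N(-d2) = 0.69304716
P = K * exp(-rT) * N(-d2) - S_0' * N(-d1) = 0.9800 * 0.99700450 * 0.69304716 - 0.87111594 * 0.56278103 = 0.1869


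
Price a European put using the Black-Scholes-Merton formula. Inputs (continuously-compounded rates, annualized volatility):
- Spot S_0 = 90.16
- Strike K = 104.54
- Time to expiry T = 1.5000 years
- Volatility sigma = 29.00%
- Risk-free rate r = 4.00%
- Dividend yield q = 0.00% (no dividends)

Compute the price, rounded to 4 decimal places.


d1 = (ln(S/K) + (r - q + 0.5*sigma^2) * T) / (sigma * sqrt(T)) = -0.07013115
d2 = d1 - sigma * sqrt(T) = -0.42530717
exp(-rT) = 0.94176453; exp(-qT) = 1.00000000
P = K * exp(-rT) * N(-d2) - S_0 * exp(-qT) * N(-d1)
N(-d1) = 0.52795536; N(-d2) = 0.66469361
P = 104.5400 * 0.94176453 * 0.66469361 - 90.1600 * 1.00000000 * 0.52795536 = 17.8400

Answer: Price = 17.8400


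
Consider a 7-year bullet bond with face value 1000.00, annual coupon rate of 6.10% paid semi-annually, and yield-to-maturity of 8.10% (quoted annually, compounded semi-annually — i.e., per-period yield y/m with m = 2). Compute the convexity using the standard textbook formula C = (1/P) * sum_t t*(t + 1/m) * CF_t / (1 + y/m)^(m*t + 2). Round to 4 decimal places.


Answer: Convexity = 36.8811

Derivation:
Coupon per period c = face * coupon_rate / m = 30.500000
Periods per year m = 2; per-period yield y/m = 0.040500
Number of cashflows N = 14
Cashflows (t years, CF_t, discount factor 1/(1+y/m)^(m*t), PV):
  t = 0.5000: CF_t = 30.500000, DF = 0.961076, PV = 29.312830
  t = 1.0000: CF_t = 30.500000, DF = 0.923668, PV = 28.171870
  t = 1.5000: CF_t = 30.500000, DF = 0.887715, PV = 27.075319
  t = 2.0000: CF_t = 30.500000, DF = 0.853162, PV = 26.021450
  t = 2.5000: CF_t = 30.500000, DF = 0.819954, PV = 25.008602
  t = 3.0000: CF_t = 30.500000, DF = 0.788039, PV = 24.035177
  t = 3.5000: CF_t = 30.500000, DF = 0.757365, PV = 23.099642
  t = 4.0000: CF_t = 30.500000, DF = 0.727886, PV = 22.200521
  t = 4.5000: CF_t = 30.500000, DF = 0.699554, PV = 21.336397
  t = 5.0000: CF_t = 30.500000, DF = 0.672325, PV = 20.505907
  t = 5.5000: CF_t = 30.500000, DF = 0.646156, PV = 19.707744
  t = 6.0000: CF_t = 30.500000, DF = 0.621005, PV = 18.940648
  t = 6.5000: CF_t = 30.500000, DF = 0.596833, PV = 18.203410
  t = 7.0000: CF_t = 1030.500000, DF = 0.573602, PV = 591.097078
Price P = sum_t PV_t = 894.716595
Convexity numerator sum_t t*(t + 1/m) * CF_t / (1+y/m)^(m*t + 2):
  t = 0.5000: term = 13.537660
  t = 1.0000: term = 39.032176
  t = 1.5000: term = 75.025806
  t = 2.0000: term = 120.175887
  t = 2.5000: term = 173.247314
  t = 3.0000: term = 233.105469
  t = 3.5000: term = 298.709554
  t = 4.0000: term = 369.106335
  t = 4.5000: term = 443.424237
  t = 5.0000: term = 520.867810
  t = 5.5000: term = 600.712515
  t = 6.0000: term = 682.299829
  t = 6.5000: term = 765.032646
  t = 7.0000: term = 28663.812003
Convexity = (1/P) * sum = 32998.089241 / 894.716595 = 36.881052


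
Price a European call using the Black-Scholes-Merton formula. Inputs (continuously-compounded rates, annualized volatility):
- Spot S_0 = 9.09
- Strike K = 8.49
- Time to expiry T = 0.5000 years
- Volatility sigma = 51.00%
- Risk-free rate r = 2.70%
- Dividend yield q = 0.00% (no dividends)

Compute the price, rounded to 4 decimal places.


d1 = (ln(S/K) + (r - q + 0.5*sigma^2) * T) / (sigma * sqrt(T)) = 0.40710192
d2 = d1 - sigma * sqrt(T) = 0.04647746
exp(-rT) = 0.98659072; exp(-qT) = 1.00000000
C = S_0 * exp(-qT) * N(d1) - K * exp(-rT) * N(d2)
N(d1) = 0.65803343; N(d2) = 0.51853515
C = 9.0900 * 1.00000000 * 0.65803343 - 8.4900 * 0.98659072 * 0.51853515 = 1.6382

Answer: Price = 1.6382


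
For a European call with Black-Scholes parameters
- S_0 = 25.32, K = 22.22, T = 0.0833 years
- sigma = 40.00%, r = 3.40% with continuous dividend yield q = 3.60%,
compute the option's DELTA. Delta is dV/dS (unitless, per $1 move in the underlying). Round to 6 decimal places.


Answer: Delta = 0.879852

Derivation:
d1 = 1.1875515476; d2 = 1.0721045901
phi(d1) = 0.1970933367; exp(-qT) = 0.9970056919; exp(-rT) = 0.9971718069
N(d1) = 0.8824949317
Delta = exp(-qT) * N(d1) = 0.9970056919 * 0.8824949317 = 0.879852


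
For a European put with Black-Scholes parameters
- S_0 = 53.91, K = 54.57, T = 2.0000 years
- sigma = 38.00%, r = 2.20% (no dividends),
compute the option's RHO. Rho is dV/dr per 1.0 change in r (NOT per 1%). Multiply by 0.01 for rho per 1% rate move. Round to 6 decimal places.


Answer: Rho = -60.885326

Derivation:
d1 = 0.3279332526; d2 = -0.2094679011
phi(d1) = 0.3780576271; exp(-qT) = 1.0000000000; exp(-rT) = 0.9569539575
N(-d2) = 0.5829585046
Rho = -K*T*exp(-rT)*N(-d2) = -54.5700 * 2.0000 * 0.9569539575 * 0.5829585046 = -60.885326


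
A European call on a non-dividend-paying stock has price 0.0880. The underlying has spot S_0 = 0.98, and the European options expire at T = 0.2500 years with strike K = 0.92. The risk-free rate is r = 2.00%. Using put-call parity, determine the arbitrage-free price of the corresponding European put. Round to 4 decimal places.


Put-call parity: C - P = S_0 * exp(-qT) - K * exp(-rT).
S_0 * exp(-qT) = 0.9800 * 1.00000000 = 0.98000000
K * exp(-rT) = 0.9200 * 0.99501248 = 0.91541148
P = C - S*exp(-qT) + K*exp(-rT)
P = 0.0880 - 0.98000000 + 0.91541148 = 0.0234

Answer: Put price = 0.0234


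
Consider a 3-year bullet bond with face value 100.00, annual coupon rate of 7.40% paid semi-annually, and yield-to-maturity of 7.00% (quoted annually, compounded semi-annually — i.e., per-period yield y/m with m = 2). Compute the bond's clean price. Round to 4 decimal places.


Coupon per period c = face * coupon_rate / m = 3.700000
Periods per year m = 2; per-period yield y/m = 0.035000
Number of cashflows N = 6
Cashflows (t years, CF_t, discount factor 1/(1+y/m)^(m*t), PV):
  t = 0.5000: CF_t = 3.700000, DF = 0.966184, PV = 3.574879
  t = 1.0000: CF_t = 3.700000, DF = 0.933511, PV = 3.453990
  t = 1.5000: CF_t = 3.700000, DF = 0.901943, PV = 3.337188
  t = 2.0000: CF_t = 3.700000, DF = 0.871442, PV = 3.224336
  t = 2.5000: CF_t = 3.700000, DF = 0.841973, PV = 3.115301
  t = 3.0000: CF_t = 103.700000, DF = 0.813501, PV = 84.360017
Price P = sum_t PV_t = 101.065711

Answer: Price = 101.0657


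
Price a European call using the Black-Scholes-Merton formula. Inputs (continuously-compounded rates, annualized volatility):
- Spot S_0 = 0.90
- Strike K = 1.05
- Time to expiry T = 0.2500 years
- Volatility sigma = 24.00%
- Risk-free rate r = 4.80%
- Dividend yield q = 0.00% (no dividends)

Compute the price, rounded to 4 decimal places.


Answer: Price = 0.0067

Derivation:
d1 = (ln(S/K) + (r - q + 0.5*sigma^2) * T) / (sigma * sqrt(T)) = -1.12458900
d2 = d1 - sigma * sqrt(T) = -1.24458900
exp(-rT) = 0.98807171; exp(-qT) = 1.00000000
C = S_0 * exp(-qT) * N(d1) - K * exp(-rT) * N(d2)
N(d1) = 0.13038162; N(d2) = 0.10664143
C = 0.9000 * 1.00000000 * 0.13038162 - 1.0500 * 0.98807171 * 0.10664143 = 0.0067


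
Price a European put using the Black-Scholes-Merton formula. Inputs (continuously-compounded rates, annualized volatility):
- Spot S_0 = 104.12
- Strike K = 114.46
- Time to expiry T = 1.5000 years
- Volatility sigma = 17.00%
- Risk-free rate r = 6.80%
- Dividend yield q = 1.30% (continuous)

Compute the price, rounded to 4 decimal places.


d1 = (ln(S/K) + (r - q + 0.5*sigma^2) * T) / (sigma * sqrt(T)) = 0.04559731
d2 = d1 - sigma * sqrt(T) = -0.16260931
exp(-rT) = 0.90302955; exp(-qT) = 0.98068890
P = K * exp(-rT) * N(-d2) - S_0 * exp(-qT) * N(-d1)
N(-d1) = 0.48181560; N(-d2) = 0.56458697
P = 114.4600 * 0.90302955 * 0.56458697 - 104.1200 * 0.98068890 * 0.48181560 = 9.1583

Answer: Price = 9.1583


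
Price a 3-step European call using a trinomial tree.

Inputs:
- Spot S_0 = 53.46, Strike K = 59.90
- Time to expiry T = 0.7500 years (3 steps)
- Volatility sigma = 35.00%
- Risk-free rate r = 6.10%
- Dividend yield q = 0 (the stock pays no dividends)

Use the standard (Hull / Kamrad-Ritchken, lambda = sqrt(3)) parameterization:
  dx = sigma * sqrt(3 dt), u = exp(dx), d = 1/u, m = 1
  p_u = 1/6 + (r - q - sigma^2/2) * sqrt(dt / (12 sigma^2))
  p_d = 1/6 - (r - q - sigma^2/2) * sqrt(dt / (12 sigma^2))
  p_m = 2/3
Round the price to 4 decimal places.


Answer: Price = V(0,0) = 5.1569

Derivation:
dt = T/N = 0.250000; dx = sigma*sqrt(3*dt) = 0.303109
u = exp(dx) = 1.354062; d = 1/u = 0.738519
p_u = 0.166564, p_m = 0.666667, p_d = 0.166770
Discount per step: exp(-r*dt) = 0.984866
Stock lattice S(k, j) with j the centered position index:
  k=0: S(0,+0) = 53.4600
  k=1: S(1,-1) = 39.4812; S(1,+0) = 53.4600; S(1,+1) = 72.3881
  k=2: S(2,-2) = 29.1576; S(2,-1) = 39.4812; S(2,+0) = 53.4600; S(2,+1) = 72.3881; S(2,+2) = 98.0180
  k=3: S(3,-3) = 21.5334; S(3,-2) = 29.1576; S(3,-1) = 39.4812; S(3,+0) = 53.4600; S(3,+1) = 72.3881; S(3,+2) = 98.0180; S(3,+3) = 132.7225
Terminal payoffs V(N, j) = max(S_T - K, 0):
  V(3,-3) = 0.000000; V(3,-2) = 0.000000; V(3,-1) = 0.000000; V(3,+0) = 0.000000; V(3,+1) = 12.488149; V(3,+2) = 38.118035; V(3,+3) = 72.822487
Backward induction: V(k, j) = exp(-r*dt) * [p_u * V(k+1, j+1) + p_m * V(k+1, j) + p_d * V(k+1, j-1)]
  V(2,-2) = exp(-r*dt) * [p_u*0.000000 + p_m*0.000000 + p_d*0.000000] = 0.000000
  V(2,-1) = exp(-r*dt) * [p_u*0.000000 + p_m*0.000000 + p_d*0.000000] = 0.000000
  V(2,+0) = exp(-r*dt) * [p_u*12.488149 + p_m*0.000000 + p_d*0.000000] = 2.048590
  V(2,+1) = exp(-r*dt) * [p_u*38.118035 + p_m*12.488149 + p_d*0.000000] = 14.452420
  V(2,+2) = exp(-r*dt) * [p_u*72.822487 + p_m*38.118035 + p_d*12.488149] = 39.024557
  V(1,-1) = exp(-r*dt) * [p_u*2.048590 + p_m*0.000000 + p_d*0.000000] = 0.336056
  V(1,+0) = exp(-r*dt) * [p_u*14.452420 + p_m*2.048590 + p_d*0.000000] = 3.715872
  V(1,+1) = exp(-r*dt) * [p_u*39.024557 + p_m*14.452420 + p_d*2.048590] = 16.227296
  V(0,+0) = exp(-r*dt) * [p_u*16.227296 + p_m*3.715872 + p_d*0.336056] = 5.156923


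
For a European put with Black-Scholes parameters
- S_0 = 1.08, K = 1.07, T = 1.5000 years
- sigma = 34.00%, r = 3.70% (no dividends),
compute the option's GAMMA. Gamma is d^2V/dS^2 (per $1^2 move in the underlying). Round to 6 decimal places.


d1 = 0.3638270165; d2 = -0.0525862398
phi(d1) = 0.3733930794; exp(-qT) = 1.0000000000; exp(-rT) = 0.9460120237
Gamma = exp(-qT) * phi(d1) / (S * sigma * sqrt(T)) = 1.0000000000 * 0.3733930794 / (1.0800 * 0.3400 * 1.2247448714) = 0.830267

Answer: Gamma = 0.830267


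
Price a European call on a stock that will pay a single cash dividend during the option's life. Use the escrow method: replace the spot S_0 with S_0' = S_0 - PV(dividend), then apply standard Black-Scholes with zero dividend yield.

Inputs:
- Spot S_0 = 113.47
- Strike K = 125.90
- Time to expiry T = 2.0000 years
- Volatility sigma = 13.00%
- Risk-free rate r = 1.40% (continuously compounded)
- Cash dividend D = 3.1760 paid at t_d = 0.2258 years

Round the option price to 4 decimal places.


PV(D) = D * exp(-r * t_d) = 3.1760 * 0.99684379 = 3.16597588
S_0' = S_0 - PV(D) = 113.4700 - 3.16597588 = 110.30402412
d1 = (ln(S_0'/K) + (r + sigma^2/2)*T) / (sigma*sqrt(T)) = -0.47510794
d2 = d1 - sigma*sqrt(T) = -0.65895570
exp(-rT) = 0.97238837
N(d1) = 0.31735502; N(d2) = 0.25496211
C = S_0' * N(d1) - K * exp(-rT) * N(d2) = 110.30402412 * 0.31735502 - 125.9000 * 0.97238837 * 0.25496211 = 3.7921

Answer: Price = 3.7921


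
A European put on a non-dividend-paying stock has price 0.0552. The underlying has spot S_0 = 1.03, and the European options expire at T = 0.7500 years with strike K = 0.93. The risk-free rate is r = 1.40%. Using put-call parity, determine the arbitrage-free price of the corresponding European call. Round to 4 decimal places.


Answer: Call price = 0.1649

Derivation:
Put-call parity: C - P = S_0 * exp(-qT) - K * exp(-rT).
S_0 * exp(-qT) = 1.0300 * 1.00000000 = 1.03000000
K * exp(-rT) = 0.9300 * 0.98955493 = 0.92028609
C = P + S*exp(-qT) - K*exp(-rT)
C = 0.0552 + 1.03000000 - 0.92028609 = 0.1649


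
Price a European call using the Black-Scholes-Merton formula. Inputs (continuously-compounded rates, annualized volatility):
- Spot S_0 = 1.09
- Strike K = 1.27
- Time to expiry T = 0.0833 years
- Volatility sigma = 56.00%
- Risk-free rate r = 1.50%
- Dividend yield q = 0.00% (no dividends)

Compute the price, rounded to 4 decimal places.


d1 = (ln(S/K) + (r - q + 0.5*sigma^2) * T) / (sigma * sqrt(T)) = -0.85709284
d2 = d1 - sigma * sqrt(T) = -1.01871858
exp(-rT) = 0.99875128; exp(-qT) = 1.00000000
C = S_0 * exp(-qT) * N(d1) - K * exp(-rT) * N(d2)
N(d1) = 0.19569679; N(d2) = 0.15416830
C = 1.0900 * 1.00000000 * 0.19569679 - 1.2700 * 0.99875128 * 0.15416830 = 0.0178

Answer: Price = 0.0178


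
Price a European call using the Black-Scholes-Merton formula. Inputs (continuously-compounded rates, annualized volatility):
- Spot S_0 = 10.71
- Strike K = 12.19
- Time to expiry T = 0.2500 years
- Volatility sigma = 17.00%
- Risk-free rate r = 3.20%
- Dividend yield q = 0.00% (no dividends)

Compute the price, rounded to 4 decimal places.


Answer: Price = 0.0333

Derivation:
d1 = (ln(S/K) + (r - q + 0.5*sigma^2) * T) / (sigma * sqrt(T)) = -1.38618305
d2 = d1 - sigma * sqrt(T) = -1.47118305
exp(-rT) = 0.99203191; exp(-qT) = 1.00000000
C = S_0 * exp(-qT) * N(d1) - K * exp(-rT) * N(d2)
N(d1) = 0.08284551; N(d2) = 0.07062081
C = 10.7100 * 1.00000000 * 0.08284551 - 12.1900 * 0.99203191 * 0.07062081 = 0.0333


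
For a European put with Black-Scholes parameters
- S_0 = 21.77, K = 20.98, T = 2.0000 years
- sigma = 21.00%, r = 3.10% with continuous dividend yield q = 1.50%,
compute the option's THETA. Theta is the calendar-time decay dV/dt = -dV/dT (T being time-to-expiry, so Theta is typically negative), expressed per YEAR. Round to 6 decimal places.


Answer: Theta = -0.408234

Derivation:
d1 = 0.3807038406; d2 = 0.0837189925
phi(d1) = 0.3710545321; exp(-qT) = 0.9704455335; exp(-rT) = 0.9398828868
Theta = -S*exp(-qT)*phi(d1)*sigma/(2*sqrt(T)) + r*K*exp(-rT)*N(-d2) - q*S*exp(-qT)*N(-d1)
N(-d1) = 0.3517115094; N(-d2) = 0.4666399282; sqrt(T) = 1.4142135624
Term 1 = -21.7700 * 0.9704455335 * 0.3710545321 * 0.2100 / (2 * 1.4142135624) = -0.5820249957
Term 2 = 0.0310 * 20.9800 * 0.9398828868 * 0.4666399282 = 0.2852481368
Term 3 = -0.0150 * 21.7700 * 0.9704455335 * 0.3517115094 = -0.1114570217
Theta = -0.5820249957 + (0.2852481368) + (-0.1114570217) = -0.408234


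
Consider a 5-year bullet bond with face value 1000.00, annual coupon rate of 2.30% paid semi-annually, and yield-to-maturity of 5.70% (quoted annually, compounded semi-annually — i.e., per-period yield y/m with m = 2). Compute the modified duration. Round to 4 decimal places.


Coupon per period c = face * coupon_rate / m = 11.500000
Periods per year m = 2; per-period yield y/m = 0.028500
Number of cashflows N = 10
Cashflows (t years, CF_t, discount factor 1/(1+y/m)^(m*t), PV):
  t = 0.5000: CF_t = 11.500000, DF = 0.972290, PV = 11.181332
  t = 1.0000: CF_t = 11.500000, DF = 0.945347, PV = 10.871494
  t = 1.5000: CF_t = 11.500000, DF = 0.919152, PV = 10.570243
  t = 2.0000: CF_t = 11.500000, DF = 0.893682, PV = 10.277338
  t = 2.5000: CF_t = 11.500000, DF = 0.868917, PV = 9.992551
  t = 3.0000: CF_t = 11.500000, DF = 0.844840, PV = 9.715655
  t = 3.5000: CF_t = 11.500000, DF = 0.821429, PV = 9.446431
  t = 4.0000: CF_t = 11.500000, DF = 0.798667, PV = 9.184668
  t = 4.5000: CF_t = 11.500000, DF = 0.776536, PV = 8.930159
  t = 5.0000: CF_t = 1011.500000, DF = 0.755018, PV = 763.700239
Price P = sum_t PV_t = 853.870110
First compute Macaulay numerator sum_t t * PV_t:
  t * PV_t at t = 0.5000: 5.590666
  t * PV_t at t = 1.0000: 10.871494
  t * PV_t at t = 1.5000: 15.855364
  t * PV_t at t = 2.0000: 20.554677
  t * PV_t at t = 2.5000: 24.981377
  t * PV_t at t = 3.0000: 29.146964
  t * PV_t at t = 3.5000: 33.062509
  t * PV_t at t = 4.0000: 36.738673
  t * PV_t at t = 4.5000: 40.185714
  t * PV_t at t = 5.0000: 3818.501197
Macaulay duration D = 4035.488635 / 853.870110 = 4.726115
Modified duration = D / (1 + y/m) = 4.726115 / (1 + 0.028500) = 4.595153

Answer: Modified duration = 4.5952


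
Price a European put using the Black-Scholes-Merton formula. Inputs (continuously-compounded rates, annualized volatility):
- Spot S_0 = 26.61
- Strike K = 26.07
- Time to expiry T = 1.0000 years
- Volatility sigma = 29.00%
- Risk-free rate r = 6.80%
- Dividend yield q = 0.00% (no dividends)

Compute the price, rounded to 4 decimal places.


Answer: Price = 1.9457

Derivation:
d1 = (ln(S/K) + (r - q + 0.5*sigma^2) * T) / (sigma * sqrt(T)) = 0.45017882
d2 = d1 - sigma * sqrt(T) = 0.16017882
exp(-rT) = 0.93426047; exp(-qT) = 1.00000000
P = K * exp(-rT) * N(-d2) - S_0 * exp(-qT) * N(-d1)
N(-d1) = 0.32629075; N(-d2) = 0.43637011
P = 26.0700 * 0.93426047 * 0.43637011 - 26.6100 * 1.00000000 * 0.32629075 = 1.9457
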